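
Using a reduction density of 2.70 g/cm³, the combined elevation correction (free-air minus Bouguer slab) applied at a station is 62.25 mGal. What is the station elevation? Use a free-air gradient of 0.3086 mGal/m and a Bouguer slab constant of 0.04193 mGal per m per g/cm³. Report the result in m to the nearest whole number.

319

Combined gradient = 0.3086 − 0.04193 × 2.70 = 0.1953890 mGal/m
h = 62.25 / 0.1953890 = 318.60 m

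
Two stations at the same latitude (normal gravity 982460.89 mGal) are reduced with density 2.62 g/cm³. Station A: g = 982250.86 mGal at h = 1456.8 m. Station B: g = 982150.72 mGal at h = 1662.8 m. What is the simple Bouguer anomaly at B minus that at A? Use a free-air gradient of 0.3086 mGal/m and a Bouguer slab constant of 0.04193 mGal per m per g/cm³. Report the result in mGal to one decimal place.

-59.2

Δg_SB(A) = 982250.86 − 982460.89 + 0.3086×1456.8 − 0.04193×2.62×1456.8 = 79.50 mGal
Δg_SB(B) = 982150.72 − 982460.89 + 0.3086×1662.8 − 0.04193×2.62×1662.8 = 20.30 mGal
Difference = 20.30 − (79.50) = -59.20 mGal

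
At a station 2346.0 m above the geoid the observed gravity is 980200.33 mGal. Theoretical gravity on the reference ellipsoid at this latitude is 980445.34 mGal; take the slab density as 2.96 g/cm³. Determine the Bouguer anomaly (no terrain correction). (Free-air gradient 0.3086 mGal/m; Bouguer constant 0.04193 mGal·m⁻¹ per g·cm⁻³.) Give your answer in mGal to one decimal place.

187.8

Free-air correction = 0.3086 × 2346.0 = 723.98 mGal
Free-air anomaly = 980200.33 − 980445.34 + (723.98) = 478.97 mGal
Bouguer slab correction = 0.04193 × 2.96 × 2346.0 = 291.17 mGal
Simple Bouguer anomaly = 478.97 − (291.17) = 187.80 mGal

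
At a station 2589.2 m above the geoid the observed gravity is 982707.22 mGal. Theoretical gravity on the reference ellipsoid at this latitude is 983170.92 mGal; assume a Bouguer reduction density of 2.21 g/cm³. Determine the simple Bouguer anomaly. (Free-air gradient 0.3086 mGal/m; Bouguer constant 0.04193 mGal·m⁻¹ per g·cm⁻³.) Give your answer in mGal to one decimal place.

95.4

Free-air correction = 0.3086 × 2589.2 = 799.03 mGal
Free-air anomaly = 982707.22 − 983170.92 + (799.03) = 335.33 mGal
Bouguer slab correction = 0.04193 × 2.21 × 2589.2 = 239.93 mGal
Simple Bouguer anomaly = 335.33 − (239.93) = 95.40 mGal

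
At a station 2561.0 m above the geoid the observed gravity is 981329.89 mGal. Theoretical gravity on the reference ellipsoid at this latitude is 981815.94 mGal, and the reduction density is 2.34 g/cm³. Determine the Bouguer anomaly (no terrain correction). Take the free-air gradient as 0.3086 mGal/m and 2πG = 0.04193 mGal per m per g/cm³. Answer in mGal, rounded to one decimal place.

53.0

Free-air correction = 0.3086 × 2561.0 = 790.32 mGal
Free-air anomaly = 981329.89 − 981815.94 + (790.32) = 304.27 mGal
Bouguer slab correction = 0.04193 × 2.34 × 2561.0 = 251.28 mGal
Simple Bouguer anomaly = 304.27 − (251.28) = 52.99 mGal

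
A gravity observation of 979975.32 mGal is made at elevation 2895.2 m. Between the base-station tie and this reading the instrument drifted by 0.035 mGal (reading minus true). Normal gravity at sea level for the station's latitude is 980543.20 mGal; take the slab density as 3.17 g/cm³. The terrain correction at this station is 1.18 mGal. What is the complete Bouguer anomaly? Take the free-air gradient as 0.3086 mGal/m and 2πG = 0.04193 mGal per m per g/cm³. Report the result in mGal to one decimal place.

Drift-corrected reading = 979975.32 − (0.035) = 979975.285 mGal
Free-air correction = 0.3086 × 2895.2 = 893.46 mGal
Free-air anomaly = 979975.285 − 980543.20 + (893.46) = 325.545 mGal
Bouguer slab correction = 0.04193 × 3.17 × 2895.2 = 384.82 mGal
Simple Bouguer anomaly = 325.545 − (384.82) = -59.275 mGal
Complete Bouguer anomaly = -59.275 + 1.18 = -58.095 mGal

-58.1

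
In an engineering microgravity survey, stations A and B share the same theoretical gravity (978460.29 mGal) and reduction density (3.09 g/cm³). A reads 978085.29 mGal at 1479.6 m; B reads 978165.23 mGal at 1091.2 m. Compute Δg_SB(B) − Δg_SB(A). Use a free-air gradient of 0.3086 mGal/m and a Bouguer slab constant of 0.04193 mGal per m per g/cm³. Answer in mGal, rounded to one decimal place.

Δg_SB(A) = 978085.29 − 978460.29 + 0.3086×1479.6 − 0.04193×3.09×1479.6 = -110.10 mGal
Δg_SB(B) = 978165.23 − 978460.29 + 0.3086×1091.2 − 0.04193×3.09×1091.2 = -99.70 mGal
Difference = -99.70 − (-110.10) = 10.40 mGal

10.4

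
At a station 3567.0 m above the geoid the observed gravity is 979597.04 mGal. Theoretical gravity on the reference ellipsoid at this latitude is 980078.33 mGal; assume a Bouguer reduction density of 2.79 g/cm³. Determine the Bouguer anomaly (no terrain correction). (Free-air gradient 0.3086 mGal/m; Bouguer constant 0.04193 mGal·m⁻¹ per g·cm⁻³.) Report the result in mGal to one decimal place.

Free-air correction = 0.3086 × 3567.0 = 1100.78 mGal
Free-air anomaly = 979597.04 − 980078.33 + (1100.78) = 619.49 mGal
Bouguer slab correction = 0.04193 × 2.79 × 3567.0 = 417.28 mGal
Simple Bouguer anomaly = 619.49 − (417.28) = 202.21 mGal

202.2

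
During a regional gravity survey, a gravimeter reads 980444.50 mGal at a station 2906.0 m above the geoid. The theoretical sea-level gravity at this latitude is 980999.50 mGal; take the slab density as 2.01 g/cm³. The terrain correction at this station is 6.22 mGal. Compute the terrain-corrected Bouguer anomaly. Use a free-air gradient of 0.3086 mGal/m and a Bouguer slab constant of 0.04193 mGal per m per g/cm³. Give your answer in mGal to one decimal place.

Free-air correction = 0.3086 × 2906.0 = 896.79 mGal
Free-air anomaly = 980444.50 − 980999.50 + (896.79) = 341.79 mGal
Bouguer slab correction = 0.04193 × 2.01 × 2906.0 = 244.92 mGal
Simple Bouguer anomaly = 341.79 − (244.92) = 96.87 mGal
Complete Bouguer anomaly = 96.87 + 6.22 = 103.09 mGal

103.1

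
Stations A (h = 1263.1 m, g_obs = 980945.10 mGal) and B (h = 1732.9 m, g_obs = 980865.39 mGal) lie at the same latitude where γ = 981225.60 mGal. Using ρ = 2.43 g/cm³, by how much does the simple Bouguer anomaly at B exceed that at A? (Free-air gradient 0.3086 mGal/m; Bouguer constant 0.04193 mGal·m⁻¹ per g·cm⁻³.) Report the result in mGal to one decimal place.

17.4

Δg_SB(A) = 980945.10 − 981225.60 + 0.3086×1263.1 − 0.04193×2.43×1263.1 = -19.40 mGal
Δg_SB(B) = 980865.39 − 981225.60 + 0.3086×1732.9 − 0.04193×2.43×1732.9 = -2.00 mGal
Difference = -2.00 − (-19.40) = 17.40 mGal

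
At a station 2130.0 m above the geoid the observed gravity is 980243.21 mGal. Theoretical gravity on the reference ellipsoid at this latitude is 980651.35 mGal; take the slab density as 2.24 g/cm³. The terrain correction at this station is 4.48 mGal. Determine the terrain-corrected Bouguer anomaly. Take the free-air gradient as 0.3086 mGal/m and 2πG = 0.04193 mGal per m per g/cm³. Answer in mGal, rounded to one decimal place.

53.6

Free-air correction = 0.3086 × 2130.0 = 657.32 mGal
Free-air anomaly = 980243.21 − 980651.35 + (657.32) = 249.18 mGal
Bouguer slab correction = 0.04193 × 2.24 × 2130.0 = 200.06 mGal
Simple Bouguer anomaly = 249.18 − (200.06) = 49.12 mGal
Complete Bouguer anomaly = 49.12 + 4.48 = 53.60 mGal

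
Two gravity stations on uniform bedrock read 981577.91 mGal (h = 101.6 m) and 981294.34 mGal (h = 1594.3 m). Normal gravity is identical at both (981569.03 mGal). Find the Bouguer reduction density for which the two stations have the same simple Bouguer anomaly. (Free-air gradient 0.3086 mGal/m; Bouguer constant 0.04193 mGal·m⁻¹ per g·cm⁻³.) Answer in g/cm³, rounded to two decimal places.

Δg_obs = 981294.34 − 981577.91 = -283.57 mGal over Δh = 1594.3 − 101.6 = 1492.7 m
Equal Bouguer anomalies ⇒ Δg_obs + (0.3086 − 0.04193ρ)·Δh = 0
0.3086 − 0.04193ρ = −Δg_obs/Δh = 0.18997
ρ = (0.3086 − 0.18997) / 0.04193 = 2.83 g/cm³

2.83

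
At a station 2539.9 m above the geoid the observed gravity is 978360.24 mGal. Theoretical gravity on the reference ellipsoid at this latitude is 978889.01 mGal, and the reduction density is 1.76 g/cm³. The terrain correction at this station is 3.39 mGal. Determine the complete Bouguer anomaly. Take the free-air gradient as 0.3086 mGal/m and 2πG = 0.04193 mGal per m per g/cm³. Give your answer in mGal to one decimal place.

Free-air correction = 0.3086 × 2539.9 = 783.81 mGal
Free-air anomaly = 978360.24 − 978889.01 + (783.81) = 255.04 mGal
Bouguer slab correction = 0.04193 × 1.76 × 2539.9 = 187.44 mGal
Simple Bouguer anomaly = 255.04 − (187.44) = 67.60 mGal
Complete Bouguer anomaly = 67.60 + 3.39 = 70.99 mGal

71.0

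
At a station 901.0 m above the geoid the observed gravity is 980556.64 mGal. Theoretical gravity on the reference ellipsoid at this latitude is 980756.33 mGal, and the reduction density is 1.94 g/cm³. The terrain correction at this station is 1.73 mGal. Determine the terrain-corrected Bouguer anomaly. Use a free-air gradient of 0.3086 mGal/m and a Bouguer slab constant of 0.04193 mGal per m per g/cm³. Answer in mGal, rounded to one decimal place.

6.8

Free-air correction = 0.3086 × 901.0 = 278.05 mGal
Free-air anomaly = 980556.64 − 980756.33 + (278.05) = 78.36 mGal
Bouguer slab correction = 0.04193 × 1.94 × 901.0 = 73.29 mGal
Simple Bouguer anomaly = 78.36 − (73.29) = 5.07 mGal
Complete Bouguer anomaly = 5.07 + 1.73 = 6.80 mGal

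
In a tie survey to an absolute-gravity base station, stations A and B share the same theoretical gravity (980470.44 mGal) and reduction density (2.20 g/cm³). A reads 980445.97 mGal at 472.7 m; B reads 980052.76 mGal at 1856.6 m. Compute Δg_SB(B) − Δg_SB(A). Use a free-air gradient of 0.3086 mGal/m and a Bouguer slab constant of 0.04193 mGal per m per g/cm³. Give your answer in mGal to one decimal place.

Δg_SB(A) = 980445.97 − 980470.44 + 0.3086×472.7 − 0.04193×2.20×472.7 = 77.80 mGal
Δg_SB(B) = 980052.76 − 980470.44 + 0.3086×1856.6 − 0.04193×2.20×1856.6 = -16.00 mGal
Difference = -16.00 − (77.80) = -93.80 mGal

-93.8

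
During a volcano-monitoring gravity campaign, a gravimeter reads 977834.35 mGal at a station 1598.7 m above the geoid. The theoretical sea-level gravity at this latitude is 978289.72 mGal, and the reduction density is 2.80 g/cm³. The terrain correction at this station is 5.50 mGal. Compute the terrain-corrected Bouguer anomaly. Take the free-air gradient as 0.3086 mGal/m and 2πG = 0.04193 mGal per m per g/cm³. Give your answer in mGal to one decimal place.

Free-air correction = 0.3086 × 1598.7 = 493.36 mGal
Free-air anomaly = 977834.35 − 978289.72 + (493.36) = 37.99 mGal
Bouguer slab correction = 0.04193 × 2.80 × 1598.7 = 187.69 mGal
Simple Bouguer anomaly = 37.99 − (187.69) = -149.70 mGal
Complete Bouguer anomaly = -149.70 + 5.50 = -144.20 mGal

-144.2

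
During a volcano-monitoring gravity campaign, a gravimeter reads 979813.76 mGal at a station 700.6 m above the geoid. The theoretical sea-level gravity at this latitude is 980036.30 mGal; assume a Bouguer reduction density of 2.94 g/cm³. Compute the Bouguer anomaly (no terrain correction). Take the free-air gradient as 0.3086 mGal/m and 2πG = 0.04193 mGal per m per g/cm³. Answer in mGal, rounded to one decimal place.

Free-air correction = 0.3086 × 700.6 = 216.21 mGal
Free-air anomaly = 979813.76 − 980036.30 + (216.21) = -6.33 mGal
Bouguer slab correction = 0.04193 × 2.94 × 700.6 = 86.37 mGal
Simple Bouguer anomaly = -6.33 − (86.37) = -92.70 mGal

-92.7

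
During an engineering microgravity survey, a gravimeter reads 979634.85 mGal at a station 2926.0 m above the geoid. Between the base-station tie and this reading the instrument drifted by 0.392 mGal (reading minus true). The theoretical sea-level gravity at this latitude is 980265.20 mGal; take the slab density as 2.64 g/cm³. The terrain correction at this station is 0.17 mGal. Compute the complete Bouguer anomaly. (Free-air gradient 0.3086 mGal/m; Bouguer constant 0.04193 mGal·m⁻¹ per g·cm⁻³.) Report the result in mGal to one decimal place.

-51.5

Drift-corrected reading = 979634.85 − (0.392) = 979634.458 mGal
Free-air correction = 0.3086 × 2926.0 = 902.96 mGal
Free-air anomaly = 979634.458 − 980265.20 + (902.96) = 272.218 mGal
Bouguer slab correction = 0.04193 × 2.64 × 2926.0 = 323.89 mGal
Simple Bouguer anomaly = 272.218 − (323.89) = -51.672 mGal
Complete Bouguer anomaly = -51.672 + 0.17 = -51.502 mGal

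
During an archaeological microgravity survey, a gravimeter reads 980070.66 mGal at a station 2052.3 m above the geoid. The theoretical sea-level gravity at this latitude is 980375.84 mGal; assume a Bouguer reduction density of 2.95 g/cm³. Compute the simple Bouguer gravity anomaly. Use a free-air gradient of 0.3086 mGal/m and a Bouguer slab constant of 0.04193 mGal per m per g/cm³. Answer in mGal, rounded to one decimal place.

Free-air correction = 0.3086 × 2052.3 = 633.34 mGal
Free-air anomaly = 980070.66 − 980375.84 + (633.34) = 328.16 mGal
Bouguer slab correction = 0.04193 × 2.95 × 2052.3 = 253.86 mGal
Simple Bouguer anomaly = 328.16 − (253.86) = 74.30 mGal

74.3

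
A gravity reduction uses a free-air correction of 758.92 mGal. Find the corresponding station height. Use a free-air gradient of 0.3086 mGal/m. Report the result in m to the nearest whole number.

2459

h = 758.92 / 0.3086 = 2459.24 m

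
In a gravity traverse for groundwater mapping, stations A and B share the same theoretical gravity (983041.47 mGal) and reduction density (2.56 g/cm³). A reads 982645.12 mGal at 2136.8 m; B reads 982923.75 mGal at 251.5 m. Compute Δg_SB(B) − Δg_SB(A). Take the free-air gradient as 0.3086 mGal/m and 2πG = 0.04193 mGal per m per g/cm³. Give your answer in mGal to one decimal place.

Δg_SB(A) = 982645.12 − 983041.47 + 0.3086×2136.8 − 0.04193×2.56×2136.8 = 33.70 mGal
Δg_SB(B) = 982923.75 − 983041.47 + 0.3086×251.5 − 0.04193×2.56×251.5 = -67.10 mGal
Difference = -67.10 − (33.70) = -100.80 mGal

-100.8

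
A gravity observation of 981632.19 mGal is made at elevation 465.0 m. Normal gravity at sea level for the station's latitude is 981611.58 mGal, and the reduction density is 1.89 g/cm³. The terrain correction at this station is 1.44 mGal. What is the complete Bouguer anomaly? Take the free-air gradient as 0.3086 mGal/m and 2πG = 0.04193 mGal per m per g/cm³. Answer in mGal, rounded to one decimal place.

128.7

Free-air correction = 0.3086 × 465.0 = 143.50 mGal
Free-air anomaly = 981632.19 − 981611.58 + (143.50) = 164.11 mGal
Bouguer slab correction = 0.04193 × 1.89 × 465.0 = 36.85 mGal
Simple Bouguer anomaly = 164.11 − (36.85) = 127.26 mGal
Complete Bouguer anomaly = 127.26 + 1.44 = 128.70 mGal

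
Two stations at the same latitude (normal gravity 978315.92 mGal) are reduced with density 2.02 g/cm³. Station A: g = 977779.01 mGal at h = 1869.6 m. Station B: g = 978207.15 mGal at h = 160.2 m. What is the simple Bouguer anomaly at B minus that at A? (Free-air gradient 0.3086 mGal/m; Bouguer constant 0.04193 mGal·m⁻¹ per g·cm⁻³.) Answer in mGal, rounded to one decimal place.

Δg_SB(A) = 977779.01 − 978315.92 + 0.3086×1869.6 − 0.04193×2.02×1869.6 = -118.30 mGal
Δg_SB(B) = 978207.15 − 978315.92 + 0.3086×160.2 − 0.04193×2.02×160.2 = -72.90 mGal
Difference = -72.90 − (-118.30) = 45.40 mGal

45.4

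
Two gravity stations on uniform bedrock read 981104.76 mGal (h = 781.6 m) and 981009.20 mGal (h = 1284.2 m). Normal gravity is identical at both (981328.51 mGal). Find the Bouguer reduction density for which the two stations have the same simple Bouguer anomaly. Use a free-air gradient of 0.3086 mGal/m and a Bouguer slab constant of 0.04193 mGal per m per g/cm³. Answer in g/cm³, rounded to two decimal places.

2.83

Δg_obs = 981009.20 − 981104.76 = -95.56 mGal over Δh = 1284.2 − 781.6 = 502.6 m
Equal Bouguer anomalies ⇒ Δg_obs + (0.3086 − 0.04193ρ)·Δh = 0
0.3086 − 0.04193ρ = −Δg_obs/Δh = 0.19013
ρ = (0.3086 − 0.19013) / 0.04193 = 2.83 g/cm³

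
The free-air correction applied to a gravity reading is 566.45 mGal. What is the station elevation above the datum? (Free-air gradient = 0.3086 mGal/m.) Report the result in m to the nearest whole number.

h = 566.45 / 0.3086 = 1835.55 m

1836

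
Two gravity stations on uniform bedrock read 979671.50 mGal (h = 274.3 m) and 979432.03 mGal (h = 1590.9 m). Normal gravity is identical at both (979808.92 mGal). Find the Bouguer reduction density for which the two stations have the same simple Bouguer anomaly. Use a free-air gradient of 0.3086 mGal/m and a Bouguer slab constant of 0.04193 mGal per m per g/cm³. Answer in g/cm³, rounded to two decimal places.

Δg_obs = 979432.03 − 979671.50 = -239.47 mGal over Δh = 1590.9 − 274.3 = 1316.6 m
Equal Bouguer anomalies ⇒ Δg_obs + (0.3086 − 0.04193ρ)·Δh = 0
0.3086 − 0.04193ρ = −Δg_obs/Δh = 0.18189
ρ = (0.3086 − 0.18189) / 0.04193 = 3.02 g/cm³

3.02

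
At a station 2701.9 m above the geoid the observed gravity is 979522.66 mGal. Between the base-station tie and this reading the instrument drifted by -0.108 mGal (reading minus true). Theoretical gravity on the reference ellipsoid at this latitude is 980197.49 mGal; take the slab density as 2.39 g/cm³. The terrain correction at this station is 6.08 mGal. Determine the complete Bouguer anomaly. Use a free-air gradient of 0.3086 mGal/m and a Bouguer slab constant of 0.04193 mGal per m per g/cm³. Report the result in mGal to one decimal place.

-105.6

Drift-corrected reading = 979522.66 − (-0.108) = 979522.768 mGal
Free-air correction = 0.3086 × 2701.9 = 833.81 mGal
Free-air anomaly = 979522.768 − 980197.49 + (833.81) = 159.088 mGal
Bouguer slab correction = 0.04193 × 2.39 × 2701.9 = 270.76 mGal
Simple Bouguer anomaly = 159.088 − (270.76) = -111.672 mGal
Complete Bouguer anomaly = -111.672 + 6.08 = -105.592 mGal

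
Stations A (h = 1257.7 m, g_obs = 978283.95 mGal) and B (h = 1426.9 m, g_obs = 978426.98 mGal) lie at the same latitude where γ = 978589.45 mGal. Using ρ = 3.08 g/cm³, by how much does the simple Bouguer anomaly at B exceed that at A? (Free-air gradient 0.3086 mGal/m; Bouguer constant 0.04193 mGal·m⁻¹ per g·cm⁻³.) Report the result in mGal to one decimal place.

173.4

Δg_SB(A) = 978283.95 − 978589.45 + 0.3086×1257.7 − 0.04193×3.08×1257.7 = -79.80 mGal
Δg_SB(B) = 978426.98 − 978589.45 + 0.3086×1426.9 − 0.04193×3.08×1426.9 = 93.60 mGal
Difference = 93.60 − (-79.80) = 173.40 mGal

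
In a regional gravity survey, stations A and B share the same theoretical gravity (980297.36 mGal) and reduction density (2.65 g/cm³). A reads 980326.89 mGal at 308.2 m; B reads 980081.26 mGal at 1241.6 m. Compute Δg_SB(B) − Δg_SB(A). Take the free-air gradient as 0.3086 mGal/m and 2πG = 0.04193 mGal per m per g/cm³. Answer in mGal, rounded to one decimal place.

-61.3

Δg_SB(A) = 980326.89 − 980297.36 + 0.3086×308.2 − 0.04193×2.65×308.2 = 90.40 mGal
Δg_SB(B) = 980081.26 − 980297.36 + 0.3086×1241.6 − 0.04193×2.65×1241.6 = 29.10 mGal
Difference = 29.10 − (90.40) = -61.30 mGal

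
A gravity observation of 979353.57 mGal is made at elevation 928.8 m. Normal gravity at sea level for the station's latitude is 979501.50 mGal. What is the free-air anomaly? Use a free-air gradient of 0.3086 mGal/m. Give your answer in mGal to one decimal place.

Free-air correction = 0.3086 × 928.8 = 286.63 mGal
Free-air anomaly = 979353.57 − 979501.50 + (286.63) = 138.70 mGal

138.7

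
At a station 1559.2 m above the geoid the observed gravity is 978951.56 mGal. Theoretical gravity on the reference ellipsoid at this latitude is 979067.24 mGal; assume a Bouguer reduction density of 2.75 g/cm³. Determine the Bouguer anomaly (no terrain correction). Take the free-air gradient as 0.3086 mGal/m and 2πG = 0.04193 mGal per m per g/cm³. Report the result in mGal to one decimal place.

185.7

Free-air correction = 0.3086 × 1559.2 = 481.17 mGal
Free-air anomaly = 978951.56 − 979067.24 + (481.17) = 365.49 mGal
Bouguer slab correction = 0.04193 × 2.75 × 1559.2 = 179.79 mGal
Simple Bouguer anomaly = 365.49 − (179.79) = 185.70 mGal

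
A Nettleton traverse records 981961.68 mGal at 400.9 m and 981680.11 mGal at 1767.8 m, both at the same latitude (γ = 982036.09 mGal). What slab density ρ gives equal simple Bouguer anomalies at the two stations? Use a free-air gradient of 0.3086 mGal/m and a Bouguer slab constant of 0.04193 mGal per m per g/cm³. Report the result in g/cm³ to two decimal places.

Δg_obs = 981680.11 − 981961.68 = -281.57 mGal over Δh = 1767.8 − 400.9 = 1366.9 m
Equal Bouguer anomalies ⇒ Δg_obs + (0.3086 − 0.04193ρ)·Δh = 0
0.3086 − 0.04193ρ = −Δg_obs/Δh = 0.20599
ρ = (0.3086 − 0.20599) / 0.04193 = 2.45 g/cm³

2.45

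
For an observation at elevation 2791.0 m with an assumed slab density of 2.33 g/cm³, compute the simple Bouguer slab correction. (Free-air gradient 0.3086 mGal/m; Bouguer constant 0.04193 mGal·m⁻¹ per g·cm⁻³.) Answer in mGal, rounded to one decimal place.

Bouguer slab correction = 0.04193 × 2.33 × 2791.0 = 272.7 mGal

272.7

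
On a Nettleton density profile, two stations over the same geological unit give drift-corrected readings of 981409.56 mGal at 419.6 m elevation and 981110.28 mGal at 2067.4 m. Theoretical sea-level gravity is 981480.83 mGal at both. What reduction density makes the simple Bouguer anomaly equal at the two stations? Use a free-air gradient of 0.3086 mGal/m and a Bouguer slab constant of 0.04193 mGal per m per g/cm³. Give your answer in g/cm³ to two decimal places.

3.03

Δg_obs = 981110.28 − 981409.56 = -299.28 mGal over Δh = 2067.4 − 419.6 = 1647.8 m
Equal Bouguer anomalies ⇒ Δg_obs + (0.3086 − 0.04193ρ)·Δh = 0
0.3086 − 0.04193ρ = −Δg_obs/Δh = 0.18162
ρ = (0.3086 − 0.18162) / 0.04193 = 3.03 g/cm³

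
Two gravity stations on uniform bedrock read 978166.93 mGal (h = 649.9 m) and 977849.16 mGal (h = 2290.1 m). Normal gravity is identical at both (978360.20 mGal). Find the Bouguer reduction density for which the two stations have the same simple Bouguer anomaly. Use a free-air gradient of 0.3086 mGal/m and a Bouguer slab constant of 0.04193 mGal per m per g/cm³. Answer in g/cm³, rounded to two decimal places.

Δg_obs = 977849.16 − 978166.93 = -317.77 mGal over Δh = 2290.1 − 649.9 = 1640.2 m
Equal Bouguer anomalies ⇒ Δg_obs + (0.3086 − 0.04193ρ)·Δh = 0
0.3086 − 0.04193ρ = −Δg_obs/Δh = 0.19374
ρ = (0.3086 − 0.19374) / 0.04193 = 2.74 g/cm³

2.74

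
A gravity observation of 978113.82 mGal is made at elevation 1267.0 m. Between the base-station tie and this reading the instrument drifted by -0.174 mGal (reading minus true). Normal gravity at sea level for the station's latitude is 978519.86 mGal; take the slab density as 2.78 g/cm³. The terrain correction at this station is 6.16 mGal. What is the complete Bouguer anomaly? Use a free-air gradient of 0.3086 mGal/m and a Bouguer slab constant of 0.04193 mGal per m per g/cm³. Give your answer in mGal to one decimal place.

-156.4

Drift-corrected reading = 978113.82 − (-0.174) = 978113.994 mGal
Free-air correction = 0.3086 × 1267.0 = 391.00 mGal
Free-air anomaly = 978113.994 − 978519.86 + (391.00) = -14.866 mGal
Bouguer slab correction = 0.04193 × 2.78 × 1267.0 = 147.69 mGal
Simple Bouguer anomaly = -14.866 − (147.69) = -162.556 mGal
Complete Bouguer anomaly = -162.556 + 6.16 = -156.396 mGal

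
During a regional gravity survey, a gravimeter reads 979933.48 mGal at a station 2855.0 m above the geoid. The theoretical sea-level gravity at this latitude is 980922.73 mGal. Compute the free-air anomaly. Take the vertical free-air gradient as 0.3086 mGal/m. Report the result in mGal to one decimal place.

Free-air correction = 0.3086 × 2855.0 = 881.05 mGal
Free-air anomaly = 979933.48 − 980922.73 + (881.05) = -108.20 mGal

-108.2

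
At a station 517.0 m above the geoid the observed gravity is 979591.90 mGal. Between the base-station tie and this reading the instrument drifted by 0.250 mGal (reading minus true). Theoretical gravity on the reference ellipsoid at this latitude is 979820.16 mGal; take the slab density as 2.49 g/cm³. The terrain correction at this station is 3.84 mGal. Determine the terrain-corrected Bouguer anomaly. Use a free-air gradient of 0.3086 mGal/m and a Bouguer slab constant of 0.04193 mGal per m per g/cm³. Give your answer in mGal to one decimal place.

Drift-corrected reading = 979591.90 − (0.250) = 979591.650 mGal
Free-air correction = 0.3086 × 517.0 = 159.55 mGal
Free-air anomaly = 979591.650 − 979820.16 + (159.55) = -68.960 mGal
Bouguer slab correction = 0.04193 × 2.49 × 517.0 = 53.98 mGal
Simple Bouguer anomaly = -68.960 − (53.98) = -122.940 mGal
Complete Bouguer anomaly = -122.940 + 3.84 = -119.100 mGal

-119.1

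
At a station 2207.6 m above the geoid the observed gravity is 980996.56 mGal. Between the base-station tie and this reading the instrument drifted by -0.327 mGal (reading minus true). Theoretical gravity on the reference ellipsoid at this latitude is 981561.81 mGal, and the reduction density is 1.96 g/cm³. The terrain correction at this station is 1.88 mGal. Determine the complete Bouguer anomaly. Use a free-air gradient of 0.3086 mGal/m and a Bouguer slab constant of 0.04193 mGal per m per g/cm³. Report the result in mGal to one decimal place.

Drift-corrected reading = 980996.56 − (-0.327) = 980996.887 mGal
Free-air correction = 0.3086 × 2207.6 = 681.27 mGal
Free-air anomaly = 980996.887 − 981561.81 + (681.27) = 116.347 mGal
Bouguer slab correction = 0.04193 × 1.96 × 2207.6 = 181.43 mGal
Simple Bouguer anomaly = 116.347 − (181.43) = -65.083 mGal
Complete Bouguer anomaly = -65.083 + 1.88 = -63.203 mGal

-63.2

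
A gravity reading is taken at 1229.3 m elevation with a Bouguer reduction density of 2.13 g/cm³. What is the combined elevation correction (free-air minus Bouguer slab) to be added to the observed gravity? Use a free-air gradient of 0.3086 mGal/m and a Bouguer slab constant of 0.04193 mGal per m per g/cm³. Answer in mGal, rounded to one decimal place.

Combined gradient = 0.3086 − 0.04193 × 2.13 = 0.2192891 mGal/m
Combined elevation correction = 0.2192891 × 1229.3 = 269.6 mGal

269.6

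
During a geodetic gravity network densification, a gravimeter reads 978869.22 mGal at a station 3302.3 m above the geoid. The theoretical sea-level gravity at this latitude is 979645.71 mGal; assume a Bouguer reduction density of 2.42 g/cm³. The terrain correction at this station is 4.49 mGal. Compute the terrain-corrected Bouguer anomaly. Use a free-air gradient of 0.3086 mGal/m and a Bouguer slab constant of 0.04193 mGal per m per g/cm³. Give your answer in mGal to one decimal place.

-88.0

Free-air correction = 0.3086 × 3302.3 = 1019.09 mGal
Free-air anomaly = 978869.22 − 979645.71 + (1019.09) = 242.60 mGal
Bouguer slab correction = 0.04193 × 2.42 × 3302.3 = 335.09 mGal
Simple Bouguer anomaly = 242.60 − (335.09) = -92.49 mGal
Complete Bouguer anomaly = -92.49 + 4.49 = -88.00 mGal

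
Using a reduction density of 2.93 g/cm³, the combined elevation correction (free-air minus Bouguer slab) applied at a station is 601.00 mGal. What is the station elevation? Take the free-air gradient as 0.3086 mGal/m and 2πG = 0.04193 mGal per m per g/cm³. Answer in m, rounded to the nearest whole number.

Combined gradient = 0.3086 − 0.04193 × 2.93 = 0.1857451 mGal/m
h = 601.00 / 0.1857451 = 3235.62 m

3236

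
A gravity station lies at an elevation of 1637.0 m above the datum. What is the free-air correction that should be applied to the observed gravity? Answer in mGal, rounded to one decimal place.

505.2

Free-air correction = 0.3086 × 1637.0 = 505.2 mGal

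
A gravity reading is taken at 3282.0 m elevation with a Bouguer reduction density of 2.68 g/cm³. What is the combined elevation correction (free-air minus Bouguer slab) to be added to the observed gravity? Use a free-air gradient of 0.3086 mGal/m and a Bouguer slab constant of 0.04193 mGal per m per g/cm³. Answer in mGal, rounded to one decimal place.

Combined gradient = 0.3086 − 0.04193 × 2.68 = 0.1962276 mGal/m
Combined elevation correction = 0.1962276 × 3282.0 = 644.0 mGal

644.0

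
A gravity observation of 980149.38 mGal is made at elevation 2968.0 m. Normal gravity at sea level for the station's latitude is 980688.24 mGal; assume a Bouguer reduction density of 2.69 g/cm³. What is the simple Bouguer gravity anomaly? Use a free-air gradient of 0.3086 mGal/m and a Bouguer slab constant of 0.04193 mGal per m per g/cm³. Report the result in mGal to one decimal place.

42.3

Free-air correction = 0.3086 × 2968.0 = 915.92 mGal
Free-air anomaly = 980149.38 − 980688.24 + (915.92) = 377.06 mGal
Bouguer slab correction = 0.04193 × 2.69 × 2968.0 = 334.77 mGal
Simple Bouguer anomaly = 377.06 − (334.77) = 42.29 mGal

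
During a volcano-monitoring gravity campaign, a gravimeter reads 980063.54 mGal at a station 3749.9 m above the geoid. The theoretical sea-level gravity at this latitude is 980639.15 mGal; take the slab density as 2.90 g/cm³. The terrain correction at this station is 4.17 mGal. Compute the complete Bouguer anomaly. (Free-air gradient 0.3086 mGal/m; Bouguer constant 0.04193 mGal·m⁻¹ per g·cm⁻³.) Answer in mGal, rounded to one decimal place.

Free-air correction = 0.3086 × 3749.9 = 1157.22 mGal
Free-air anomaly = 980063.54 − 980639.15 + (1157.22) = 581.61 mGal
Bouguer slab correction = 0.04193 × 2.90 × 3749.9 = 455.98 mGal
Simple Bouguer anomaly = 581.61 − (455.98) = 125.63 mGal
Complete Bouguer anomaly = 125.63 + 4.17 = 129.80 mGal

129.8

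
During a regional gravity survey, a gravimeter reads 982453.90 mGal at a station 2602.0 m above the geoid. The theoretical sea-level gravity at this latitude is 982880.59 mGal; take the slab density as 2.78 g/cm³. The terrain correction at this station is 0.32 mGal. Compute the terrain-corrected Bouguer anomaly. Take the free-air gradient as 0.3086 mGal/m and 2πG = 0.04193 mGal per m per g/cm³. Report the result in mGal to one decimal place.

73.3

Free-air correction = 0.3086 × 2602.0 = 802.98 mGal
Free-air anomaly = 982453.90 − 982880.59 + (802.98) = 376.29 mGal
Bouguer slab correction = 0.04193 × 2.78 × 2602.0 = 303.30 mGal
Simple Bouguer anomaly = 376.29 − (303.30) = 72.99 mGal
Complete Bouguer anomaly = 72.99 + 0.32 = 73.31 mGal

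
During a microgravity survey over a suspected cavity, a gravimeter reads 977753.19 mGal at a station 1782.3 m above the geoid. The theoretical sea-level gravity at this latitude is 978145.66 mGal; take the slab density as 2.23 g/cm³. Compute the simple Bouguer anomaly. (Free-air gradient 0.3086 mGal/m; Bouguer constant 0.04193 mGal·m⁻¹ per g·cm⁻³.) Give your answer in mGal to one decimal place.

Free-air correction = 0.3086 × 1782.3 = 550.02 mGal
Free-air anomaly = 977753.19 − 978145.66 + (550.02) = 157.55 mGal
Bouguer slab correction = 0.04193 × 2.23 × 1782.3 = 166.65 mGal
Simple Bouguer anomaly = 157.55 − (166.65) = -9.10 mGal

-9.1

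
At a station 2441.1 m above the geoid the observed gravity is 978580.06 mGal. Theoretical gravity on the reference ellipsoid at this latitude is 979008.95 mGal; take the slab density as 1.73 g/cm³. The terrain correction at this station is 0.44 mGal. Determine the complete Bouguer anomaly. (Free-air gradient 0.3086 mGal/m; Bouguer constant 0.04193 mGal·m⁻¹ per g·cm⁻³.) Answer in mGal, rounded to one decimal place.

Free-air correction = 0.3086 × 2441.1 = 753.32 mGal
Free-air anomaly = 978580.06 − 979008.95 + (753.32) = 324.43 mGal
Bouguer slab correction = 0.04193 × 1.73 × 2441.1 = 177.07 mGal
Simple Bouguer anomaly = 324.43 − (177.07) = 147.36 mGal
Complete Bouguer anomaly = 147.36 + 0.44 = 147.80 mGal

147.8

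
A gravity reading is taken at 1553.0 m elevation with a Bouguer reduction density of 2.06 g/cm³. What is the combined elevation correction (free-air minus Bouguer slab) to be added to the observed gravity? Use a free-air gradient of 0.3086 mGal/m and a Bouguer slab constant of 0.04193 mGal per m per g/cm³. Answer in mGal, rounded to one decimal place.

345.1

Combined gradient = 0.3086 − 0.04193 × 2.06 = 0.2222242 mGal/m
Combined elevation correction = 0.2222242 × 1553.0 = 345.1 mGal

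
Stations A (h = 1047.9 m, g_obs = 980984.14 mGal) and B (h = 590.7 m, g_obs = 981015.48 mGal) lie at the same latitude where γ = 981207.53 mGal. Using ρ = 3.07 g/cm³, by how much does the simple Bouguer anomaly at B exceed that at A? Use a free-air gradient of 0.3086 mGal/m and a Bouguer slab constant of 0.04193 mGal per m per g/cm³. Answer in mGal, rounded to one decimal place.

-50.9

Δg_SB(A) = 980984.14 − 981207.53 + 0.3086×1047.9 − 0.04193×3.07×1047.9 = -34.90 mGal
Δg_SB(B) = 981015.48 − 981207.53 + 0.3086×590.7 − 0.04193×3.07×590.7 = -85.80 mGal
Difference = -85.80 − (-34.90) = -50.90 mGal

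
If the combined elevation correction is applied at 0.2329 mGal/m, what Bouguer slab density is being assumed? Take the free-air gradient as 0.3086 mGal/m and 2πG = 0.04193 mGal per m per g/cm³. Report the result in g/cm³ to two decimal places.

1.81

0.2329 = 0.3086 − 0.04193 × ρ
ρ = (0.3086 − 0.2329) / 0.04193 = 1.81 g/cm³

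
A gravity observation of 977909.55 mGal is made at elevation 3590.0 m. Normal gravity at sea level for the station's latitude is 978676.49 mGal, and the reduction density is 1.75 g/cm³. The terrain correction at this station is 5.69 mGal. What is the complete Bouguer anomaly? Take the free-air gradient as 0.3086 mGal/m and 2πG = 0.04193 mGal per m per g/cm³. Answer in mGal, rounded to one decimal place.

Free-air correction = 0.3086 × 3590.0 = 1107.87 mGal
Free-air anomaly = 977909.55 − 978676.49 + (1107.87) = 340.93 mGal
Bouguer slab correction = 0.04193 × 1.75 × 3590.0 = 263.43 mGal
Simple Bouguer anomaly = 340.93 − (263.43) = 77.50 mGal
Complete Bouguer anomaly = 77.50 + 5.69 = 83.19 mGal

83.2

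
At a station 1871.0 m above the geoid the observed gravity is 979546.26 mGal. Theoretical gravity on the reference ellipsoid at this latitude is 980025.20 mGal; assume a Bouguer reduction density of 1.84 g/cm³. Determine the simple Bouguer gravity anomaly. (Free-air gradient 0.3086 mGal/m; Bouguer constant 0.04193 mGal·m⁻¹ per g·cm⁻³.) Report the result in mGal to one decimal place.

-45.9

Free-air correction = 0.3086 × 1871.0 = 577.39 mGal
Free-air anomaly = 979546.26 − 980025.20 + (577.39) = 98.45 mGal
Bouguer slab correction = 0.04193 × 1.84 × 1871.0 = 144.35 mGal
Simple Bouguer anomaly = 98.45 − (144.35) = -45.90 mGal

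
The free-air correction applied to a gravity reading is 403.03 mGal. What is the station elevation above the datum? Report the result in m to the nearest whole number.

h = 403.03 / 0.3086 = 1305.99 m

1306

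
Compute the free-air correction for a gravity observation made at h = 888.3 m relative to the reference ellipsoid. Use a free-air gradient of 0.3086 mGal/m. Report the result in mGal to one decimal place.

Free-air correction = 0.3086 × 888.3 = 274.1 mGal

274.1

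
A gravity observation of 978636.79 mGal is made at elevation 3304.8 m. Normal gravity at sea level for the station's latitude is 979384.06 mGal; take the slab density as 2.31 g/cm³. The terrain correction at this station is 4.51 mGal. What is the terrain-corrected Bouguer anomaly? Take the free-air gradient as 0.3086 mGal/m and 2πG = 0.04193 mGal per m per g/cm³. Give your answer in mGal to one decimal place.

-43.0

Free-air correction = 0.3086 × 3304.8 = 1019.86 mGal
Free-air anomaly = 978636.79 − 979384.06 + (1019.86) = 272.59 mGal
Bouguer slab correction = 0.04193 × 2.31 × 3304.8 = 320.10 mGal
Simple Bouguer anomaly = 272.59 − (320.10) = -47.51 mGal
Complete Bouguer anomaly = -47.51 + 4.51 = -43.00 mGal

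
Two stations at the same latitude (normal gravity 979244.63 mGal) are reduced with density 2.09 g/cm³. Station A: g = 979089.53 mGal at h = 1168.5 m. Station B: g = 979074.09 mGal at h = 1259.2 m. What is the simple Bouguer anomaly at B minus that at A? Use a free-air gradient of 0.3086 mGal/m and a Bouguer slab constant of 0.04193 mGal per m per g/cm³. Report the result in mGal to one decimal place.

4.6

Δg_SB(A) = 979089.53 − 979244.63 + 0.3086×1168.5 − 0.04193×2.09×1168.5 = 103.10 mGal
Δg_SB(B) = 979074.09 − 979244.63 + 0.3086×1259.2 − 0.04193×2.09×1259.2 = 107.70 mGal
Difference = 107.70 − (103.10) = 4.60 mGal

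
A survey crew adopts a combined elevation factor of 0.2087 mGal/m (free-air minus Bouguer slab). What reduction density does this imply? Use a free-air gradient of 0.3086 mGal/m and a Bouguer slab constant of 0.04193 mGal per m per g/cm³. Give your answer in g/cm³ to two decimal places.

2.38

0.2087 = 0.3086 − 0.04193 × ρ
ρ = (0.3086 − 0.2087) / 0.04193 = 2.38 g/cm³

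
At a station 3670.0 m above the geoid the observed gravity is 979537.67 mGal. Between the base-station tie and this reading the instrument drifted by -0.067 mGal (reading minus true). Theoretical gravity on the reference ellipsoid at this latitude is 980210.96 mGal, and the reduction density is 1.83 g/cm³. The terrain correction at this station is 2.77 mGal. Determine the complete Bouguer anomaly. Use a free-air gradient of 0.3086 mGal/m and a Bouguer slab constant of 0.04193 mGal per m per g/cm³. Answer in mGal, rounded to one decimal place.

180.5

Drift-corrected reading = 979537.67 − (-0.067) = 979537.737 mGal
Free-air correction = 0.3086 × 3670.0 = 1132.56 mGal
Free-air anomaly = 979537.737 − 980210.96 + (1132.56) = 459.337 mGal
Bouguer slab correction = 0.04193 × 1.83 × 3670.0 = 281.61 mGal
Simple Bouguer anomaly = 459.337 − (281.61) = 177.727 mGal
Complete Bouguer anomaly = 177.727 + 2.77 = 180.497 mGal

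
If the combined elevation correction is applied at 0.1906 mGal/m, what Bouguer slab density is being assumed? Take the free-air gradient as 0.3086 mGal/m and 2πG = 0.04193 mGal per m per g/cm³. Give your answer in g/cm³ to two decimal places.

2.81

0.1906 = 0.3086 − 0.04193 × ρ
ρ = (0.3086 − 0.1906) / 0.04193 = 2.81 g/cm³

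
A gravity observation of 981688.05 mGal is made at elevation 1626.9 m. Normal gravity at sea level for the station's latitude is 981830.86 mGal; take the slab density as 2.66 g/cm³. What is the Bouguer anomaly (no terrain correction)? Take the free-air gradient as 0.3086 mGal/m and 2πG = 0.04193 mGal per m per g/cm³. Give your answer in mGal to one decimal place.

177.8

Free-air correction = 0.3086 × 1626.9 = 502.06 mGal
Free-air anomaly = 981688.05 − 981830.86 + (502.06) = 359.25 mGal
Bouguer slab correction = 0.04193 × 2.66 × 1626.9 = 181.45 mGal
Simple Bouguer anomaly = 359.25 − (181.45) = 177.80 mGal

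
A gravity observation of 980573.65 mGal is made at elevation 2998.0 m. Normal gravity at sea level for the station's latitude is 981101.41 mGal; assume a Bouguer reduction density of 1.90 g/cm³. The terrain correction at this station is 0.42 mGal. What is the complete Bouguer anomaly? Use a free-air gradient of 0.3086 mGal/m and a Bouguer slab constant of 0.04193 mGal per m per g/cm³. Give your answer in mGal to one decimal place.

159.0

Free-air correction = 0.3086 × 2998.0 = 925.18 mGal
Free-air anomaly = 980573.65 − 981101.41 + (925.18) = 397.42 mGal
Bouguer slab correction = 0.04193 × 1.90 × 2998.0 = 238.84 mGal
Simple Bouguer anomaly = 397.42 − (238.84) = 158.58 mGal
Complete Bouguer anomaly = 158.58 + 0.42 = 159.00 mGal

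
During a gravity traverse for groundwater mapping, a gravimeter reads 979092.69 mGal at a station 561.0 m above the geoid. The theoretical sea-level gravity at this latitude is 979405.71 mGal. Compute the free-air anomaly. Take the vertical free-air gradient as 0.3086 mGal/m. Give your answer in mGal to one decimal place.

-139.9

Free-air correction = 0.3086 × 561.0 = 173.12 mGal
Free-air anomaly = 979092.69 − 979405.71 + (173.12) = -139.90 mGal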